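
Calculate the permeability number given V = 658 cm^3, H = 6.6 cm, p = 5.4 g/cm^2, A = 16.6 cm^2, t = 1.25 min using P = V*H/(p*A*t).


Formula: Permeability Number P = (V * H) / (p * A * t)
Numerator: V * H = 658 * 6.6 = 4342.8
Denominator: p * A * t = 5.4 * 16.6 * 1.25 = 112.05
P = 4342.8 / 112.05 = 38.7577

38.7577


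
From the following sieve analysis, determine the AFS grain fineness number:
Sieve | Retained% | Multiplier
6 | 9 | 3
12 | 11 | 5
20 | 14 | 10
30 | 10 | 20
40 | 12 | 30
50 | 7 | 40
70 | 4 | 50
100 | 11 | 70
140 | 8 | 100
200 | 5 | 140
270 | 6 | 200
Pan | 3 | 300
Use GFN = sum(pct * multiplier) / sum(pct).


Formula: GFN = sum(pct * multiplier) / sum(pct)
sum(pct * multiplier) = 5632
sum(pct) = 100
GFN = 5632 / 100 = 56.32

Final answer: 56.32


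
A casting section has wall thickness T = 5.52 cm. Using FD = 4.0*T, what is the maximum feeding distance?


Formula: FD = 4.0 * T  (riser feeding-distance rule)
FD = 4.0 * 5.52 cm = 22.0800 cm

Answer: 22.0800 cm


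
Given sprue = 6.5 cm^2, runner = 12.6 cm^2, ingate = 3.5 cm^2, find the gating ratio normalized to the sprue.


Sprue:Runner:Ingate = 1 : 12.6/6.5 : 3.5/6.5 = 1:1.94:0.54

1:1.94:0.54


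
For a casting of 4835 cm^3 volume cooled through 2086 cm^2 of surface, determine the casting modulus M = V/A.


Formula: Casting Modulus M = V / A
M = 4835 cm^3 / 2086 cm^2 = 2.3178 cm


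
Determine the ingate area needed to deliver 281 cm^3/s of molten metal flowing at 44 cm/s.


Formula: A_ingate = Q / v  (continuity equation)
A = 281 cm^3/s / 44 cm/s = 6.3864 cm^2

Final answer: 6.3864 cm^2


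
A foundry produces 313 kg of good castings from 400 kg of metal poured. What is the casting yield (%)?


Formula: Casting Yield = (W_good / W_total) * 100
Yield = (313 kg / 400 kg) * 100 = 78.2500%

Answer: 78.2500%


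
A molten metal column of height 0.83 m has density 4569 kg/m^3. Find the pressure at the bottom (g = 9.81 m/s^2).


Formula: P = rho * g * h
rho * g = 4569 * 9.81 = 44821.89 N/m^3
P = 44821.89 * 0.83 = 37202.1687 Pa

Answer: 37202.1687 Pa


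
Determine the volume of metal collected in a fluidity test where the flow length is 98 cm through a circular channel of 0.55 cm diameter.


Formula: V = pi * (d/2)^2 * L  (cylinder volume)
Radius = 0.55/2 = 0.275 cm
V = pi * 0.275^2 * 98 = 23.2831 cm^3

Final answer: 23.2831 cm^3


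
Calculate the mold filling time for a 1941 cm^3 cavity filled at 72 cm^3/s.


Formula: t_fill = V_mold / Q_flow
t = 1941 cm^3 / 72 cm^3/s = 26.9583 s

Final answer: 26.9583 s


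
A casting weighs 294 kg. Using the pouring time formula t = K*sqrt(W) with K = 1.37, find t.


Formula: t = K * sqrt(W)
sqrt(W) = sqrt(294) = 17.14643
t = 1.37 * 17.14643 = 23.4906 s

23.4906 s


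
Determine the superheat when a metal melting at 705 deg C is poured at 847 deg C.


Formula: Superheat = T_pour - T_melt
Superheat = 847 - 705 = 142 deg C

Final answer: 142 deg C


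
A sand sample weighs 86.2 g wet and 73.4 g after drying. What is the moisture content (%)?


Formula: MC = (W_wet - W_dry) / W_wet * 100
Water mass = 86.2 - 73.4 = 12.8 g
MC = 12.8 / 86.2 * 100 = 14.8492%

14.8492%


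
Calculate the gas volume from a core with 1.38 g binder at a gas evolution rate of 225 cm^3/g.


Formula: V_gas = W_binder * gas_evolution_rate
V = 1.38 g * 225 cm^3/g = 310.5000 cm^3

Final answer: 310.5000 cm^3


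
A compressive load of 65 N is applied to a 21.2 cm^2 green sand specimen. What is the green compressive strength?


Formula: Compressive Strength = Force / Area
Strength = 65 N / 21.2 cm^2 = 3.0660 N/cm^2

Final answer: 3.0660 N/cm^2


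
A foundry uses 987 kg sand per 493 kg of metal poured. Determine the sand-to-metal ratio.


Formula: Sand-to-Metal Ratio = W_sand / W_metal
Ratio = 987 kg / 493 kg = 2.0020

Final answer: 2.0020


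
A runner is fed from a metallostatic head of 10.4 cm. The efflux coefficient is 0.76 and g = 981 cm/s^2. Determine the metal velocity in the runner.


Formula: v = Cd * sqrt(2 * g * h)  (Torricelli with discharge coefficient)
2*g*h = 2 * 981 * 10.4 = 20404.8 cm^2/s^2
sqrt(20404.8) = 142.84537 cm/s
v = 0.76 * 142.84537 = 108.5625 cm/s

Answer: 108.5625 cm/s


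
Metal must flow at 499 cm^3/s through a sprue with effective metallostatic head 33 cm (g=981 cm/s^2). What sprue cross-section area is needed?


Formula: v = sqrt(2*g*h), A = Q/v
Velocity: v = sqrt(2 * 981 * 33) = sqrt(64746) = 254.4524 cm/s
Sprue area: A = Q / v = 499 / 254.4524 = 1.9611 cm^2

Final answer: 1.9611 cm^2


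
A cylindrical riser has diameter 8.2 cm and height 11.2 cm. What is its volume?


Formula: V = pi * (D/2)^2 * H  (cylinder volume)
Radius = D/2 = 8.2/2 = 4.1 cm
V = pi * 4.1^2 * 11.2 = 591.4739 cm^3


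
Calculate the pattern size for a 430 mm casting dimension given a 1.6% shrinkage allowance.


Formula: L_pattern = L_casting * (1 + shrinkage_rate/100)
Shrinkage factor = 1 + 1.6/100 = 1.016
L_pattern = 430 mm * 1.016 = 436.8800 mm

436.8800 mm


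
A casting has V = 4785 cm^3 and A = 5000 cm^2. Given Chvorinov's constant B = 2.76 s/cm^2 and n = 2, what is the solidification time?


Formula: t_s = B * (V/A)^n  (Chvorinov's rule, n=2)
Modulus M = V/A = 4785/5000 = 0.957000 cm
M^2 = 0.957000^2 = 0.915849 cm^2
t_s = 2.76 * 0.915849 = 2.5277 s

2.5277 s


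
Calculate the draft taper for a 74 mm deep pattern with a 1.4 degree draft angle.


Formula: taper = depth * tan(draft_angle)
tan(1.4 deg) = 0.0244395
taper = 74 mm * 0.0244395 = 1.8085 mm

Final answer: 1.8085 mm


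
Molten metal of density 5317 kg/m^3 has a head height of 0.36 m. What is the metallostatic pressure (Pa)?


Formula: P = rho * g * h
rho * g = 5317 * 9.81 = 52159.77 N/m^3
P = 52159.77 * 0.36 = 18777.5172 Pa

Answer: 18777.5172 Pa


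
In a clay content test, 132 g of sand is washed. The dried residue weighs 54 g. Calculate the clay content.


Formula: Clay% = (W_total - W_washed) / W_total * 100
Clay mass = 132 - 54 = 78 g
Clay% = 78 / 132 * 100 = 59.0909%

Final answer: 59.0909%


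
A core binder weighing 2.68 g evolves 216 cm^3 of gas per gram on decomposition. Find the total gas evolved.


Formula: V_gas = W_binder * gas_evolution_rate
V = 2.68 g * 216 cm^3/g = 578.8800 cm^3

Answer: 578.8800 cm^3


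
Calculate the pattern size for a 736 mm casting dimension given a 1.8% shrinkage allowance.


Formula: L_pattern = L_casting * (1 + shrinkage_rate/100)
Shrinkage factor = 1 + 1.8/100 = 1.018
L_pattern = 736 mm * 1.018 = 749.2480 mm

749.2480 mm


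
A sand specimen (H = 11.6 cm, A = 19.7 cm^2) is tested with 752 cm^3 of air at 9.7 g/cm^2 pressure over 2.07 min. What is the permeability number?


Formula: Permeability Number P = (V * H) / (p * A * t)
Numerator: V * H = 752 * 11.6 = 8723.2
Denominator: p * A * t = 9.7 * 19.7 * 2.07 = 395.5563
P = 8723.2 / 395.5563 = 22.0530

Final answer: 22.0530


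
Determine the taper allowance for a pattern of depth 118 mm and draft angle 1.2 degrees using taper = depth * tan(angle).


Formula: taper = depth * tan(draft_angle)
tan(1.2 deg) = 0.0209470
taper = 118 mm * 0.0209470 = 2.4717 mm

Answer: 2.4717 mm


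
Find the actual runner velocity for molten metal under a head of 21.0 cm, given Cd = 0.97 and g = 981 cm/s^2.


Formula: v = Cd * sqrt(2 * g * h)  (Torricelli with discharge coefficient)
2*g*h = 2 * 981 * 21.0 = 41202.0 cm^2/s^2
sqrt(41202.0) = 202.98276 cm/s
v = 0.97 * 202.98276 = 196.8933 cm/s


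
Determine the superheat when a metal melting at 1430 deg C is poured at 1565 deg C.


Formula: Superheat = T_pour - T_melt
Superheat = 1565 - 1430 = 135 deg C

Answer: 135 deg C


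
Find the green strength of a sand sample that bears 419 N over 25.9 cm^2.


Formula: Compressive Strength = Force / Area
Strength = 419 N / 25.9 cm^2 = 16.1776 N/cm^2

Answer: 16.1776 N/cm^2


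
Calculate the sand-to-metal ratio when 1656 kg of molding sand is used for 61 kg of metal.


Formula: Sand-to-Metal Ratio = W_sand / W_metal
Ratio = 1656 kg / 61 kg = 27.1475

27.1475


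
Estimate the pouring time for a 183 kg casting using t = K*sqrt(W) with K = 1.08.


Formula: t = K * sqrt(W)
sqrt(W) = sqrt(183) = 13.52775
t = 1.08 * 13.52775 = 14.6100 s

Answer: 14.6100 s


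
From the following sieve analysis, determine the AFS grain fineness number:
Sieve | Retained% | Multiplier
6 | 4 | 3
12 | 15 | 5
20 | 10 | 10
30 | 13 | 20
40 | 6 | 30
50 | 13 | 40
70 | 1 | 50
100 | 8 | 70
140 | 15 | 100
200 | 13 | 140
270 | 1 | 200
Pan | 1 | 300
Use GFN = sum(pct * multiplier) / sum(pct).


Formula: GFN = sum(pct * multiplier) / sum(pct)
sum(pct * multiplier) = 5577
sum(pct) = 100
GFN = 5577 / 100 = 55.77

Final answer: 55.77


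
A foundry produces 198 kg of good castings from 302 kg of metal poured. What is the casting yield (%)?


Formula: Casting Yield = (W_good / W_total) * 100
Yield = (198 kg / 302 kg) * 100 = 65.5629%


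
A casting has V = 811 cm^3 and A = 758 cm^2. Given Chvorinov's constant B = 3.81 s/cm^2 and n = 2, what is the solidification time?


Formula: t_s = B * (V/A)^n  (Chvorinov's rule, n=2)
Modulus M = V/A = 811/758 = 1.069921 cm
M^2 = 1.069921^2 = 1.144731 cm^2
t_s = 3.81 * 1.144731 = 4.3614 s

Answer: 4.3614 s


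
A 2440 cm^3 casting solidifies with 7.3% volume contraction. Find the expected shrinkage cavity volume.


Formula: V_shrink = V_casting * shrinkage_pct / 100
V_shrink = 2440 cm^3 * 7.3 / 100 = 178.1200 cm^3

Final answer: 178.1200 cm^3


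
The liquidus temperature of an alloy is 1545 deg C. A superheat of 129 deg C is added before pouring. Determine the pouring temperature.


Formula: T_pour = T_melt + Superheat
T_pour = 1545 + 129 = 1674 deg C


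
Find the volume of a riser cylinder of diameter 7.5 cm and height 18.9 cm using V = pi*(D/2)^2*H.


Formula: V = pi * (D/2)^2 * H  (cylinder volume)
Radius = D/2 = 7.5/2 = 3.75 cm
V = pi * 3.75^2 * 18.9 = 834.9764 cm^3


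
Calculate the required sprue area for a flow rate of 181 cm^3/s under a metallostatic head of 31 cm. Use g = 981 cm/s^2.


Formula: v = sqrt(2*g*h), A = Q/v
Velocity: v = sqrt(2 * 981 * 31) = sqrt(60822) = 246.6212 cm/s
Sprue area: A = Q / v = 181 / 246.6212 = 0.7339 cm^2


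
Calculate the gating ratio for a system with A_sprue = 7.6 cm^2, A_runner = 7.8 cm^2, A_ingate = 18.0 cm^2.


Sprue:Runner:Ingate = 1 : 7.8/7.6 : 18.0/7.6 = 1:1.03:2.37


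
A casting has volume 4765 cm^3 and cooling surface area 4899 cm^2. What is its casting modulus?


Formula: Casting Modulus M = V / A
M = 4765 cm^3 / 4899 cm^2 = 0.9726 cm

Final answer: 0.9726 cm


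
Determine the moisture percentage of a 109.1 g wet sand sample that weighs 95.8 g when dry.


Formula: MC = (W_wet - W_dry) / W_wet * 100
Water mass = 109.1 - 95.8 = 13.3 g
MC = 13.3 / 109.1 * 100 = 12.1907%

Final answer: 12.1907%


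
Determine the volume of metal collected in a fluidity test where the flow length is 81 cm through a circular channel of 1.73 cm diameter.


Formula: V = pi * (d/2)^2 * L  (cylinder volume)
Radius = 1.73/2 = 0.865 cm
V = pi * 0.865^2 * 81 = 190.4001 cm^3

190.4001 cm^3


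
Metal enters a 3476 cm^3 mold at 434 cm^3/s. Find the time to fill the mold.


Formula: t_fill = V_mold / Q_flow
t = 3476 cm^3 / 434 cm^3/s = 8.0092 s

8.0092 s


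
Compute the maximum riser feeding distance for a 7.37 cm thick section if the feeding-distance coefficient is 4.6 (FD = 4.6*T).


Formula: FD = 4.6 * T  (riser feeding-distance rule)
FD = 4.6 * 7.37 cm = 33.9020 cm

Answer: 33.9020 cm


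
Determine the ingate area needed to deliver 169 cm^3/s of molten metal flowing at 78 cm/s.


Formula: A_ingate = Q / v  (continuity equation)
A = 169 cm^3/s / 78 cm/s = 2.1667 cm^2


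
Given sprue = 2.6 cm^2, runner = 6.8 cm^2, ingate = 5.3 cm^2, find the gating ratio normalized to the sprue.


Sprue:Runner:Ingate = 1 : 6.8/2.6 : 5.3/2.6 = 1:2.62:2.04

1:2.62:2.04


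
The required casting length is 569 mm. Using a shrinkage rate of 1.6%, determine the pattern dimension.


Formula: L_pattern = L_casting * (1 + shrinkage_rate/100)
Shrinkage factor = 1 + 1.6/100 = 1.016
L_pattern = 569 mm * 1.016 = 578.1040 mm

578.1040 mm


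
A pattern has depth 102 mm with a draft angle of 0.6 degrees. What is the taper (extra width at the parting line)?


Formula: taper = depth * tan(draft_angle)
tan(0.6 deg) = 0.0104724
taper = 102 mm * 0.0104724 = 1.0682 mm

Answer: 1.0682 mm


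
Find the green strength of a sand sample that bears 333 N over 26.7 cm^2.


Formula: Compressive Strength = Force / Area
Strength = 333 N / 26.7 cm^2 = 12.4719 N/cm^2


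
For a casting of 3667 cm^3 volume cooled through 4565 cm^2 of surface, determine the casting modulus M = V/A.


Formula: Casting Modulus M = V / A
M = 3667 cm^3 / 4565 cm^2 = 0.8033 cm

0.8033 cm


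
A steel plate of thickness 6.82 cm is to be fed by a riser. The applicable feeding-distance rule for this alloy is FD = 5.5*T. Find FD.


Formula: FD = 5.5 * T  (riser feeding-distance rule)
FD = 5.5 * 6.82 cm = 37.5100 cm


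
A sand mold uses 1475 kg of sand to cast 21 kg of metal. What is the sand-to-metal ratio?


Formula: Sand-to-Metal Ratio = W_sand / W_metal
Ratio = 1475 kg / 21 kg = 70.2381


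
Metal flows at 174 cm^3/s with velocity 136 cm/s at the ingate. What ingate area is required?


Formula: A_ingate = Q / v  (continuity equation)
A = 174 cm^3/s / 136 cm/s = 1.2794 cm^2

Final answer: 1.2794 cm^2


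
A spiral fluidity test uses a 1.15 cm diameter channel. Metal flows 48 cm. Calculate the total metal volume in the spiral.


Formula: V = pi * (d/2)^2 * L  (cylinder volume)
Radius = 1.15/2 = 0.575 cm
V = pi * 0.575^2 * 48 = 49.8571 cm^3


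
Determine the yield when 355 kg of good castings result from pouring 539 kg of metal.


Formula: Casting Yield = (W_good / W_total) * 100
Yield = (355 kg / 539 kg) * 100 = 65.8627%

65.8627%


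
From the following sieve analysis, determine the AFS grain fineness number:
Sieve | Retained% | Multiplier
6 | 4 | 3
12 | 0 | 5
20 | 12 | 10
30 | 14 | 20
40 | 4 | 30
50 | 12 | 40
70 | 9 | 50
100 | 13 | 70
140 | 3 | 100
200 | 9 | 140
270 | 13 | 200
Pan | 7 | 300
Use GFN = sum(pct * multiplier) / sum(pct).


Formula: GFN = sum(pct * multiplier) / sum(pct)
sum(pct * multiplier) = 8632
sum(pct) = 100
GFN = 8632 / 100 = 86.32

Answer: 86.32


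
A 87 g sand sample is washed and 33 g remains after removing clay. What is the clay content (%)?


Formula: Clay% = (W_total - W_washed) / W_total * 100
Clay mass = 87 - 33 = 54 g
Clay% = 54 / 87 * 100 = 62.0690%

62.0690%


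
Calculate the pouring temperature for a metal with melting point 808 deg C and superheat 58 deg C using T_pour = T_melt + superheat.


Formula: T_pour = T_melt + Superheat
T_pour = 808 + 58 = 866 deg C

Final answer: 866 deg C


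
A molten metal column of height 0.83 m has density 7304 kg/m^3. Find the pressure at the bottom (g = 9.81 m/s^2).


Formula: P = rho * g * h
rho * g = 7304 * 9.81 = 71652.24 N/m^3
P = 71652.24 * 0.83 = 59471.3592 Pa

59471.3592 Pa


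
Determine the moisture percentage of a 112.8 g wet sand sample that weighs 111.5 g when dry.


Formula: MC = (W_wet - W_dry) / W_wet * 100
Water mass = 112.8 - 111.5 = 1.3 g
MC = 1.3 / 112.8 * 100 = 1.1525%


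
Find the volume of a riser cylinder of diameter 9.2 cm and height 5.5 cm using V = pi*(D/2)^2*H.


Formula: V = pi * (D/2)^2 * H  (cylinder volume)
Radius = D/2 = 9.2/2 = 4.6 cm
V = pi * 4.6^2 * 5.5 = 365.6186 cm^3

Final answer: 365.6186 cm^3


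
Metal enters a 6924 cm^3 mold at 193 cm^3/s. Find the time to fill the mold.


Formula: t_fill = V_mold / Q_flow
t = 6924 cm^3 / 193 cm^3/s = 35.8756 s

Answer: 35.8756 s


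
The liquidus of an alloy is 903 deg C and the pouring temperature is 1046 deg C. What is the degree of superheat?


Formula: Superheat = T_pour - T_melt
Superheat = 1046 - 903 = 143 deg C

143 deg C


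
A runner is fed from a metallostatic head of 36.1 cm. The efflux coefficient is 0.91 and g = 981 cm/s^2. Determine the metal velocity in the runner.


Formula: v = Cd * sqrt(2 * g * h)  (Torricelli with discharge coefficient)
2*g*h = 2 * 981 * 36.1 = 70828.2 cm^2/s^2
sqrt(70828.2) = 266.13568 cm/s
v = 0.91 * 266.13568 = 242.1835 cm/s


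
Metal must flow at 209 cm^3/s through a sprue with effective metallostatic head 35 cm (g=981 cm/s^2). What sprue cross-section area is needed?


Formula: v = sqrt(2*g*h), A = Q/v
Velocity: v = sqrt(2 * 981 * 35) = sqrt(68670) = 262.0496 cm/s
Sprue area: A = Q / v = 209 / 262.0496 = 0.7976 cm^2


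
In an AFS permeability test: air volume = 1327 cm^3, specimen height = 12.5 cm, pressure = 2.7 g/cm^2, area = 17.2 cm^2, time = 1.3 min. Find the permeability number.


Formula: Permeability Number P = (V * H) / (p * A * t)
Numerator: V * H = 1327 * 12.5 = 16587.5
Denominator: p * A * t = 2.7 * 17.2 * 1.3 = 60.372
P = 16587.5 / 60.372 = 274.7549

Answer: 274.7549


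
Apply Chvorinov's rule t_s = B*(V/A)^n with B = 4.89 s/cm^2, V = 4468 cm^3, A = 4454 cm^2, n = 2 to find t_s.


Formula: t_s = B * (V/A)^n  (Chvorinov's rule, n=2)
Modulus M = V/A = 4468/4454 = 1.003143 cm
M^2 = 1.003143^2 = 1.006296 cm^2
t_s = 4.89 * 1.006296 = 4.9208 s

Answer: 4.9208 s


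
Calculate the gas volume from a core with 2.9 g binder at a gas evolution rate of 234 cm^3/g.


Formula: V_gas = W_binder * gas_evolution_rate
V = 2.9 g * 234 cm^3/g = 678.6000 cm^3


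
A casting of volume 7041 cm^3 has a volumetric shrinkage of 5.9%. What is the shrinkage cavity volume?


Formula: V_shrink = V_casting * shrinkage_pct / 100
V_shrink = 7041 cm^3 * 5.9 / 100 = 415.4190 cm^3


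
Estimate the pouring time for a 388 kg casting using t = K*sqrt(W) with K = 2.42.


Formula: t = K * sqrt(W)
sqrt(W) = sqrt(388) = 19.69772
t = 2.42 * 19.69772 = 47.6685 s

47.6685 s


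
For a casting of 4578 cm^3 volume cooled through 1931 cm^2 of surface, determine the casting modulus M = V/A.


Formula: Casting Modulus M = V / A
M = 4578 cm^3 / 1931 cm^2 = 2.3708 cm

Answer: 2.3708 cm


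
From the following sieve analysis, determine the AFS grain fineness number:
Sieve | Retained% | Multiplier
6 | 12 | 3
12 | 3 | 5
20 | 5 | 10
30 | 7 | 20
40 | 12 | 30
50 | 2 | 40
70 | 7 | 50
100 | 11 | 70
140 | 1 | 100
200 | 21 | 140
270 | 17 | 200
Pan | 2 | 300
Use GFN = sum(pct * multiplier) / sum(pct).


Formula: GFN = sum(pct * multiplier) / sum(pct)
sum(pct * multiplier) = 8841
sum(pct) = 100
GFN = 8841 / 100 = 88.41

Answer: 88.41


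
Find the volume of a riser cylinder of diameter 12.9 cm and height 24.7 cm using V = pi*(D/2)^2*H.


Formula: V = pi * (D/2)^2 * H  (cylinder volume)
Radius = D/2 = 12.9/2 = 6.45 cm
V = pi * 6.45^2 * 24.7 = 3228.2433 cm^3

Answer: 3228.2433 cm^3


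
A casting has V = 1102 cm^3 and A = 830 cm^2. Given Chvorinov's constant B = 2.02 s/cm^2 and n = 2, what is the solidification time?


Formula: t_s = B * (V/A)^n  (Chvorinov's rule, n=2)
Modulus M = V/A = 1102/830 = 1.327711 cm
M^2 = 1.327711^2 = 1.762816 cm^2
t_s = 2.02 * 1.762816 = 3.5609 s

Final answer: 3.5609 s


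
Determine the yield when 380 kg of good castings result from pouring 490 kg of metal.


Formula: Casting Yield = (W_good / W_total) * 100
Yield = (380 kg / 490 kg) * 100 = 77.5510%


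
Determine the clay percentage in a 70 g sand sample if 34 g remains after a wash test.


Formula: Clay% = (W_total - W_washed) / W_total * 100
Clay mass = 70 - 34 = 36 g
Clay% = 36 / 70 * 100 = 51.4286%


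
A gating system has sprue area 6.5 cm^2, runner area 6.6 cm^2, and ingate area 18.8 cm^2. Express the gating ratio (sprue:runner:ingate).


Sprue:Runner:Ingate = 1 : 6.6/6.5 : 18.8/6.5 = 1:1.02:2.89


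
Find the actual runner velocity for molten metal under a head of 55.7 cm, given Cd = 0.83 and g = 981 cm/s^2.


Formula: v = Cd * sqrt(2 * g * h)  (Torricelli with discharge coefficient)
2*g*h = 2 * 981 * 55.7 = 109283.4 cm^2/s^2
sqrt(109283.4) = 330.58040 cm/s
v = 0.83 * 330.58040 = 274.3817 cm/s


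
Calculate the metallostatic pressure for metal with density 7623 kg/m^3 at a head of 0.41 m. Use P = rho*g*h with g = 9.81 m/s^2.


Formula: P = rho * g * h
rho * g = 7623 * 9.81 = 74781.63 N/m^3
P = 74781.63 * 0.41 = 30660.4683 Pa

Final answer: 30660.4683 Pa


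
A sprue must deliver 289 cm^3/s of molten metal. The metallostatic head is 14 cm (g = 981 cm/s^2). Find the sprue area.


Formula: v = sqrt(2*g*h), A = Q/v
Velocity: v = sqrt(2 * 981 * 14) = sqrt(27468) = 165.7347 cm/s
Sprue area: A = Q / v = 289 / 165.7347 = 1.7438 cm^2

Final answer: 1.7438 cm^2


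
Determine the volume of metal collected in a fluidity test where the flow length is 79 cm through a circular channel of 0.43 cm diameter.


Formula: V = pi * (d/2)^2 * L  (cylinder volume)
Radius = 0.43/2 = 0.215 cm
V = pi * 0.215^2 * 79 = 11.4724 cm^3


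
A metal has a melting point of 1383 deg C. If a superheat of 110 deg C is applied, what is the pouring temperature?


Formula: T_pour = T_melt + Superheat
T_pour = 1383 + 110 = 1493 deg C

1493 deg C


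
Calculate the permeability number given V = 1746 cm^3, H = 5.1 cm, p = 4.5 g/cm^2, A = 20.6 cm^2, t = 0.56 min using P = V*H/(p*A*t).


Formula: Permeability Number P = (V * H) / (p * A * t)
Numerator: V * H = 1746 * 5.1 = 8904.6
Denominator: p * A * t = 4.5 * 20.6 * 0.56 = 51.912
P = 8904.6 / 51.912 = 171.5326

171.5326


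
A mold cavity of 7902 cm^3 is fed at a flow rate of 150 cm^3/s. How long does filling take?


Formula: t_fill = V_mold / Q_flow
t = 7902 cm^3 / 150 cm^3/s = 52.6800 s


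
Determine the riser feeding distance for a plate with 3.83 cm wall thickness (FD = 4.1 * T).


Formula: FD = 4.1 * T  (riser feeding-distance rule)
FD = 4.1 * 3.83 cm = 15.7030 cm

Final answer: 15.7030 cm


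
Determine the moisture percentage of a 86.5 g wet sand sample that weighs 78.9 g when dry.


Formula: MC = (W_wet - W_dry) / W_wet * 100
Water mass = 86.5 - 78.9 = 7.6 g
MC = 7.6 / 86.5 * 100 = 8.7861%

Final answer: 8.7861%


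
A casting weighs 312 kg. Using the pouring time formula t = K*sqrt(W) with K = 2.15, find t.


Formula: t = K * sqrt(W)
sqrt(W) = sqrt(312) = 17.66352
t = 2.15 * 17.66352 = 37.9766 s

Answer: 37.9766 s


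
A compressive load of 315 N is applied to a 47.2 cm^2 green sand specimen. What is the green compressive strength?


Formula: Compressive Strength = Force / Area
Strength = 315 N / 47.2 cm^2 = 6.6737 N/cm^2


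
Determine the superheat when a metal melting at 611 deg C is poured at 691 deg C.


Formula: Superheat = T_pour - T_melt
Superheat = 691 - 611 = 80 deg C

Final answer: 80 deg C


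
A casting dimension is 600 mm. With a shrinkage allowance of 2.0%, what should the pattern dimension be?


Formula: L_pattern = L_casting * (1 + shrinkage_rate/100)
Shrinkage factor = 1 + 2.0/100 = 1.02
L_pattern = 600 mm * 1.02 = 612.0000 mm

612.0000 mm


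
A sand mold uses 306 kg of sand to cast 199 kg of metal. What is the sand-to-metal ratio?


Formula: Sand-to-Metal Ratio = W_sand / W_metal
Ratio = 306 kg / 199 kg = 1.5377


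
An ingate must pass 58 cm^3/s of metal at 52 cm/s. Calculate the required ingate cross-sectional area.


Formula: A_ingate = Q / v  (continuity equation)
A = 58 cm^3/s / 52 cm/s = 1.1154 cm^2

1.1154 cm^2


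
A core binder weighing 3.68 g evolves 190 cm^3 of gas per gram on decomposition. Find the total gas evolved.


Formula: V_gas = W_binder * gas_evolution_rate
V = 3.68 g * 190 cm^3/g = 699.2000 cm^3

Answer: 699.2000 cm^3


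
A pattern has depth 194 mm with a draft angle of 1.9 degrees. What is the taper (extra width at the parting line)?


Formula: taper = depth * tan(draft_angle)
tan(1.9 deg) = 0.0331734
taper = 194 mm * 0.0331734 = 6.4356 mm

Answer: 6.4356 mm


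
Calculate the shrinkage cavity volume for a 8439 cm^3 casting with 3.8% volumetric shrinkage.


Formula: V_shrink = V_casting * shrinkage_pct / 100
V_shrink = 8439 cm^3 * 3.8 / 100 = 320.6820 cm^3

Final answer: 320.6820 cm^3


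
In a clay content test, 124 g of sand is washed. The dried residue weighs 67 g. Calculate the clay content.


Formula: Clay% = (W_total - W_washed) / W_total * 100
Clay mass = 124 - 67 = 57 g
Clay% = 57 / 124 * 100 = 45.9677%

Final answer: 45.9677%


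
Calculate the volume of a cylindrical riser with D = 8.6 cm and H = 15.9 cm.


Formula: V = pi * (D/2)^2 * H  (cylinder volume)
Radius = D/2 = 8.6/2 = 4.3 cm
V = pi * 4.3^2 * 15.9 = 923.6000 cm^3

Final answer: 923.6000 cm^3


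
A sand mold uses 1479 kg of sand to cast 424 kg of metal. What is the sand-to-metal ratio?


Formula: Sand-to-Metal Ratio = W_sand / W_metal
Ratio = 1479 kg / 424 kg = 3.4882

Final answer: 3.4882


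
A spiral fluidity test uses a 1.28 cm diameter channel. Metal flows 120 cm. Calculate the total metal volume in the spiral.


Formula: V = pi * (d/2)^2 * L  (cylinder volume)
Radius = 1.28/2 = 0.64 cm
V = pi * 0.64^2 * 120 = 154.4156 cm^3

Final answer: 154.4156 cm^3


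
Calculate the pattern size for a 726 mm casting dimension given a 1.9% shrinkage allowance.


Formula: L_pattern = L_casting * (1 + shrinkage_rate/100)
Shrinkage factor = 1 + 1.9/100 = 1.019
L_pattern = 726 mm * 1.019 = 739.7940 mm

Final answer: 739.7940 mm


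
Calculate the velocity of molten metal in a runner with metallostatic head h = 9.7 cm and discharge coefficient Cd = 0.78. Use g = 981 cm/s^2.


Formula: v = Cd * sqrt(2 * g * h)  (Torricelli with discharge coefficient)
2*g*h = 2 * 981 * 9.7 = 19031.4 cm^2/s^2
sqrt(19031.4) = 137.95434 cm/s
v = 0.78 * 137.95434 = 107.6044 cm/s

107.6044 cm/s


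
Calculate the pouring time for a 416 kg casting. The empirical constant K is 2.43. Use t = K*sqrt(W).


Formula: t = K * sqrt(W)
sqrt(W) = sqrt(416) = 20.39608
t = 2.43 * 20.39608 = 49.5625 s


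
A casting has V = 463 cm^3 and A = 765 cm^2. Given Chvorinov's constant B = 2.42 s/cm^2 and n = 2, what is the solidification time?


Formula: t_s = B * (V/A)^n  (Chvorinov's rule, n=2)
Modulus M = V/A = 463/765 = 0.605229 cm
M^2 = 0.605229^2 = 0.366302 cm^2
t_s = 2.42 * 0.366302 = 0.8865 s


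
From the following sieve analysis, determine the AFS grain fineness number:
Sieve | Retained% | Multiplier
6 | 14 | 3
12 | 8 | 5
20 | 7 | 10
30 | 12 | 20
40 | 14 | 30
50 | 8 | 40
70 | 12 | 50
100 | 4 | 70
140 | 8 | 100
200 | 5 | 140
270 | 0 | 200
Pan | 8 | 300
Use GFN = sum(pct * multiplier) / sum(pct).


Formula: GFN = sum(pct * multiplier) / sum(pct)
sum(pct * multiplier) = 5912
sum(pct) = 100
GFN = 5912 / 100 = 59.12

Final answer: 59.12


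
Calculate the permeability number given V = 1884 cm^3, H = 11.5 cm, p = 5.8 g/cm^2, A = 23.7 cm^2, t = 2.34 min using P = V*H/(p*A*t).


Formula: Permeability Number P = (V * H) / (p * A * t)
Numerator: V * H = 1884 * 11.5 = 21666.0
Denominator: p * A * t = 5.8 * 23.7 * 2.34 = 321.6564
P = 21666.0 / 321.6564 = 67.3576


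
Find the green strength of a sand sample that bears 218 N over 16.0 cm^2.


Formula: Compressive Strength = Force / Area
Strength = 218 N / 16.0 cm^2 = 13.6250 N/cm^2

Final answer: 13.6250 N/cm^2


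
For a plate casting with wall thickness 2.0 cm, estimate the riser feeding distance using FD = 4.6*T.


Formula: FD = 4.6 * T  (riser feeding-distance rule)
FD = 4.6 * 2.0 cm = 9.2000 cm

9.2000 cm


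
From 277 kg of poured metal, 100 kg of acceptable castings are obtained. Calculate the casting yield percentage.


Formula: Casting Yield = (W_good / W_total) * 100
Yield = (100 kg / 277 kg) * 100 = 36.1011%

36.1011%


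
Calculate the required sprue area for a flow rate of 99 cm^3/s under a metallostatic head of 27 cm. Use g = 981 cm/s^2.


Formula: v = sqrt(2*g*h), A = Q/v
Velocity: v = sqrt(2 * 981 * 27) = sqrt(52974) = 230.1608 cm/s
Sprue area: A = Q / v = 99 / 230.1608 = 0.4301 cm^2


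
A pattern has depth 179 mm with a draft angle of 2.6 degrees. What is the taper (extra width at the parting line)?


Formula: taper = depth * tan(draft_angle)
tan(2.6 deg) = 0.0454097
taper = 179 mm * 0.0454097 = 8.1283 mm

Answer: 8.1283 mm


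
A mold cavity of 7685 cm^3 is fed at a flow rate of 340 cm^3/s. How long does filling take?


Formula: t_fill = V_mold / Q_flow
t = 7685 cm^3 / 340 cm^3/s = 22.6029 s


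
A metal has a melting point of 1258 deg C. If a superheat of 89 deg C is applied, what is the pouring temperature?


Formula: T_pour = T_melt + Superheat
T_pour = 1258 + 89 = 1347 deg C

1347 deg C


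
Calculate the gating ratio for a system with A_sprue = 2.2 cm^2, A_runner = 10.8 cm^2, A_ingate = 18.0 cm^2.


Sprue:Runner:Ingate = 1 : 10.8/2.2 : 18.0/2.2 = 1:4.91:8.18

Answer: 1:4.91:8.18


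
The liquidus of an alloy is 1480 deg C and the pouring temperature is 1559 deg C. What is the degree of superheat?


Formula: Superheat = T_pour - T_melt
Superheat = 1559 - 1480 = 79 deg C


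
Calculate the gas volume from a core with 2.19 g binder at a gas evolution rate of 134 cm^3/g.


Formula: V_gas = W_binder * gas_evolution_rate
V = 2.19 g * 134 cm^3/g = 293.4600 cm^3


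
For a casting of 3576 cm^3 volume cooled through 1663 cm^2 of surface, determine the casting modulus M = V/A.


Formula: Casting Modulus M = V / A
M = 3576 cm^3 / 1663 cm^2 = 2.1503 cm

Answer: 2.1503 cm


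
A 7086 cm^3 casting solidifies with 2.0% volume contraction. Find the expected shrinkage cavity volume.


Formula: V_shrink = V_casting * shrinkage_pct / 100
V_shrink = 7086 cm^3 * 2.0 / 100 = 141.7200 cm^3

Answer: 141.7200 cm^3


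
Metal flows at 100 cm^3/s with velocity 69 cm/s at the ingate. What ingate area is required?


Formula: A_ingate = Q / v  (continuity equation)
A = 100 cm^3/s / 69 cm/s = 1.4493 cm^2

1.4493 cm^2


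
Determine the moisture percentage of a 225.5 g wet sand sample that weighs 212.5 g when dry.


Formula: MC = (W_wet - W_dry) / W_wet * 100
Water mass = 225.5 - 212.5 = 13.0 g
MC = 13.0 / 225.5 * 100 = 5.7650%

Answer: 5.7650%


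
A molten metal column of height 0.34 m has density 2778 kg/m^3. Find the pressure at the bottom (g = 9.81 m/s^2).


Formula: P = rho * g * h
rho * g = 2778 * 9.81 = 27252.18 N/m^3
P = 27252.18 * 0.34 = 9265.7412 Pa

Final answer: 9265.7412 Pa


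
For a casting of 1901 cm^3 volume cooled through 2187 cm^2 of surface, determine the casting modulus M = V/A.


Formula: Casting Modulus M = V / A
M = 1901 cm^3 / 2187 cm^2 = 0.8692 cm


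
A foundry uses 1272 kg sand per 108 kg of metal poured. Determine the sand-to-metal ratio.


Formula: Sand-to-Metal Ratio = W_sand / W_metal
Ratio = 1272 kg / 108 kg = 11.7778


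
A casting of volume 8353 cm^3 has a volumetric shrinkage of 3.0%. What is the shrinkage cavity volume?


Formula: V_shrink = V_casting * shrinkage_pct / 100
V_shrink = 8353 cm^3 * 3.0 / 100 = 250.5900 cm^3

Final answer: 250.5900 cm^3


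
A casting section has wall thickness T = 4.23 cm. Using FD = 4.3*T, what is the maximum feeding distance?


Formula: FD = 4.3 * T  (riser feeding-distance rule)
FD = 4.3 * 4.23 cm = 18.1890 cm


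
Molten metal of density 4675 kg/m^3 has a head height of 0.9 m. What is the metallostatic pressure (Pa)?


Formula: P = rho * g * h
rho * g = 4675 * 9.81 = 45861.75 N/m^3
P = 45861.75 * 0.9 = 41275.5750 Pa

41275.5750 Pa


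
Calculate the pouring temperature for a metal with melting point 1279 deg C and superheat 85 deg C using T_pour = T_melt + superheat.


Formula: T_pour = T_melt + Superheat
T_pour = 1279 + 85 = 1364 deg C

Answer: 1364 deg C


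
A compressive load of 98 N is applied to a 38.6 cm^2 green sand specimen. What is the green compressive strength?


Formula: Compressive Strength = Force / Area
Strength = 98 N / 38.6 cm^2 = 2.5389 N/cm^2

2.5389 N/cm^2


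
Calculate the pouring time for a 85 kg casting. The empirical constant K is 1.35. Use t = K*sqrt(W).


Formula: t = K * sqrt(W)
sqrt(W) = sqrt(85) = 9.21954
t = 1.35 * 9.21954 = 12.4464 s

12.4464 s


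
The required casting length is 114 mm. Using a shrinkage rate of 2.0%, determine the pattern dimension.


Formula: L_pattern = L_casting * (1 + shrinkage_rate/100)
Shrinkage factor = 1 + 2.0/100 = 1.02
L_pattern = 114 mm * 1.02 = 116.2800 mm

Final answer: 116.2800 mm


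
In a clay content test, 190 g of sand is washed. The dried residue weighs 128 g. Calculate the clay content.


Formula: Clay% = (W_total - W_washed) / W_total * 100
Clay mass = 190 - 128 = 62 g
Clay% = 62 / 190 * 100 = 32.6316%

Final answer: 32.6316%


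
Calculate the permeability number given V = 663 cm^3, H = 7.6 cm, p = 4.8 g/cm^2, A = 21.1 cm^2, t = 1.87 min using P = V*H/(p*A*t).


Formula: Permeability Number P = (V * H) / (p * A * t)
Numerator: V * H = 663 * 7.6 = 5038.8
Denominator: p * A * t = 4.8 * 21.1 * 1.87 = 189.3936
P = 5038.8 / 189.3936 = 26.6049

Final answer: 26.6049


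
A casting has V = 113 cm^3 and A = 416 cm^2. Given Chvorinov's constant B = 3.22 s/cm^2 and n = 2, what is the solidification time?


Formula: t_s = B * (V/A)^n  (Chvorinov's rule, n=2)
Modulus M = V/A = 113/416 = 0.271635 cm
M^2 = 0.271635^2 = 0.073786 cm^2
t_s = 3.22 * 0.073786 = 0.2376 s

0.2376 s


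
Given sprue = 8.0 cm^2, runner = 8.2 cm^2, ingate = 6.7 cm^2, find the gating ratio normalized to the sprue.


Sprue:Runner:Ingate = 1 : 8.2/8.0 : 6.7/8.0 = 1:1.03:0.84

1:1.03:0.84


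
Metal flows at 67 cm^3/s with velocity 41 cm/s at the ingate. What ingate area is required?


Formula: A_ingate = Q / v  (continuity equation)
A = 67 cm^3/s / 41 cm/s = 1.6341 cm^2

1.6341 cm^2


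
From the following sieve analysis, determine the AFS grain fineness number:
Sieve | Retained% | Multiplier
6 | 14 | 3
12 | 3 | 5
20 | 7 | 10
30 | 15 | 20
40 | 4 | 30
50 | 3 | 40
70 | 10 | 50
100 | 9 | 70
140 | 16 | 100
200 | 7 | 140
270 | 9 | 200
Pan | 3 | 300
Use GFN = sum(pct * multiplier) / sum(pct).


Formula: GFN = sum(pct * multiplier) / sum(pct)
sum(pct * multiplier) = 7077
sum(pct) = 100
GFN = 7077 / 100 = 70.77

70.77


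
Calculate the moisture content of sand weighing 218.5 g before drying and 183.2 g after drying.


Formula: MC = (W_wet - W_dry) / W_wet * 100
Water mass = 218.5 - 183.2 = 35.3 g
MC = 35.3 / 218.5 * 100 = 16.1556%

16.1556%


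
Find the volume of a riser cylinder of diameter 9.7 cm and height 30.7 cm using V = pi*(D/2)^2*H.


Formula: V = pi * (D/2)^2 * H  (cylinder volume)
Radius = D/2 = 9.7/2 = 4.85 cm
V = pi * 4.85^2 * 30.7 = 2268.6721 cm^3

Final answer: 2268.6721 cm^3


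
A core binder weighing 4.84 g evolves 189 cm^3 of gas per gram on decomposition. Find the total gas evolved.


Formula: V_gas = W_binder * gas_evolution_rate
V = 4.84 g * 189 cm^3/g = 914.7600 cm^3


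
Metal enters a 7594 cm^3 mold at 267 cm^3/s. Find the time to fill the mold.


Formula: t_fill = V_mold / Q_flow
t = 7594 cm^3 / 267 cm^3/s = 28.4419 s

Answer: 28.4419 s


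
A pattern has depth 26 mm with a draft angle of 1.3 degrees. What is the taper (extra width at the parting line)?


Formula: taper = depth * tan(draft_angle)
tan(1.3 deg) = 0.0226932
taper = 26 mm * 0.0226932 = 0.5900 mm

Final answer: 0.5900 mm


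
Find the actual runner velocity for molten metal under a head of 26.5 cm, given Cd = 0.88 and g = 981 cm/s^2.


Formula: v = Cd * sqrt(2 * g * h)  (Torricelli with discharge coefficient)
2*g*h = 2 * 981 * 26.5 = 51993.0 cm^2/s^2
sqrt(51993.0) = 228.01974 cm/s
v = 0.88 * 228.01974 = 200.6574 cm/s

200.6574 cm/s


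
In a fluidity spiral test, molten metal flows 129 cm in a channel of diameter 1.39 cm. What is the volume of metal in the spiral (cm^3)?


Formula: V = pi * (d/2)^2 * L  (cylinder volume)
Radius = 1.39/2 = 0.695 cm
V = pi * 0.695^2 * 129 = 195.7533 cm^3

195.7533 cm^3


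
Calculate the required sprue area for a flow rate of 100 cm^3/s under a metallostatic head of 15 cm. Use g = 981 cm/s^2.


Formula: v = sqrt(2*g*h), A = Q/v
Velocity: v = sqrt(2 * 981 * 15) = sqrt(29430) = 171.5517 cm/s
Sprue area: A = Q / v = 100 / 171.5517 = 0.5829 cm^2

Answer: 0.5829 cm^2


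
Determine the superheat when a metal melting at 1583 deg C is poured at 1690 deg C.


Formula: Superheat = T_pour - T_melt
Superheat = 1690 - 1583 = 107 deg C

Answer: 107 deg C


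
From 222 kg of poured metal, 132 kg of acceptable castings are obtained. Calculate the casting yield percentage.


Formula: Casting Yield = (W_good / W_total) * 100
Yield = (132 kg / 222 kg) * 100 = 59.4595%

59.4595%


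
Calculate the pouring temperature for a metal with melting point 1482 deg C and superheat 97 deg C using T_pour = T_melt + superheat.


Formula: T_pour = T_melt + Superheat
T_pour = 1482 + 97 = 1579 deg C


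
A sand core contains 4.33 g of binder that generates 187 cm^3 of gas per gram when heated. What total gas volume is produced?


Formula: V_gas = W_binder * gas_evolution_rate
V = 4.33 g * 187 cm^3/g = 809.7100 cm^3

Answer: 809.7100 cm^3


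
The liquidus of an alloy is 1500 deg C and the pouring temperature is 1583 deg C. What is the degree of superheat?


Formula: Superheat = T_pour - T_melt
Superheat = 1583 - 1500 = 83 deg C

Answer: 83 deg C


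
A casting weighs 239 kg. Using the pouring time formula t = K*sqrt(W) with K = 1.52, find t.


Formula: t = K * sqrt(W)
sqrt(W) = sqrt(239) = 15.45962
t = 1.52 * 15.45962 = 23.4986 s

23.4986 s


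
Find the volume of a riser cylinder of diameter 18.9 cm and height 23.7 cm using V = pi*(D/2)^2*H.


Formula: V = pi * (D/2)^2 * H  (cylinder volume)
Radius = D/2 = 18.9/2 = 9.45 cm
V = pi * 9.45^2 * 23.7 = 6649.0842 cm^3


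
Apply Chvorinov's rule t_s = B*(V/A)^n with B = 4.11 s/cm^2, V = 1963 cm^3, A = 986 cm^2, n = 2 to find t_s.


Formula: t_s = B * (V/A)^n  (Chvorinov's rule, n=2)
Modulus M = V/A = 1963/986 = 1.990872 cm
M^2 = 1.990872^2 = 3.963571 cm^2
t_s = 4.11 * 3.963571 = 16.2903 s

16.2903 s


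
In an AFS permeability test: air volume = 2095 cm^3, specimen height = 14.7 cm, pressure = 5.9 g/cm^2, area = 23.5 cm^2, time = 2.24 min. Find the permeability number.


Formula: Permeability Number P = (V * H) / (p * A * t)
Numerator: V * H = 2095 * 14.7 = 30796.5
Denominator: p * A * t = 5.9 * 23.5 * 2.24 = 310.576
P = 30796.5 / 310.576 = 99.1593

Answer: 99.1593


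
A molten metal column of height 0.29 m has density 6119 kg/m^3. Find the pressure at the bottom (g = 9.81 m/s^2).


Formula: P = rho * g * h
rho * g = 6119 * 9.81 = 60027.39 N/m^3
P = 60027.39 * 0.29 = 17407.9431 Pa

17407.9431 Pa


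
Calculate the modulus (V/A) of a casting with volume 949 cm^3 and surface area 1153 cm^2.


Formula: Casting Modulus M = V / A
M = 949 cm^3 / 1153 cm^2 = 0.8231 cm

Final answer: 0.8231 cm


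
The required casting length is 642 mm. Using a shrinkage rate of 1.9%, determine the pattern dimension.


Formula: L_pattern = L_casting * (1 + shrinkage_rate/100)
Shrinkage factor = 1 + 1.9/100 = 1.019
L_pattern = 642 mm * 1.019 = 654.1980 mm


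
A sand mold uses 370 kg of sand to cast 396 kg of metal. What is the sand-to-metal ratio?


Formula: Sand-to-Metal Ratio = W_sand / W_metal
Ratio = 370 kg / 396 kg = 0.9343

0.9343


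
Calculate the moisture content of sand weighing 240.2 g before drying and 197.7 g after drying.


Formula: MC = (W_wet - W_dry) / W_wet * 100
Water mass = 240.2 - 197.7 = 42.5 g
MC = 42.5 / 240.2 * 100 = 17.6936%

17.6936%


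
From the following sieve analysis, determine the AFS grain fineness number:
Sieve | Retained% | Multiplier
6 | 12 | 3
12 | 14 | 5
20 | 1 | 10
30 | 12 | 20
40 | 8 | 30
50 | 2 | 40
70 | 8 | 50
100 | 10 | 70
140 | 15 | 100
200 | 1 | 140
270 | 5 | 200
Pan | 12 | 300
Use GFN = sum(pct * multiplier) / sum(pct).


Formula: GFN = sum(pct * multiplier) / sum(pct)
sum(pct * multiplier) = 8016
sum(pct) = 100
GFN = 8016 / 100 = 80.16

80.16
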